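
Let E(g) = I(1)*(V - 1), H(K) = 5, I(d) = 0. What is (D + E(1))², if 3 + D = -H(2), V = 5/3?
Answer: 64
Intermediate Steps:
V = 5/3 (V = 5*(⅓) = 5/3 ≈ 1.6667)
E(g) = 0 (E(g) = 0*(5/3 - 1) = 0*(⅔) = 0)
D = -8 (D = -3 - 1*5 = -3 - 5 = -8)
(D + E(1))² = (-8 + 0)² = (-8)² = 64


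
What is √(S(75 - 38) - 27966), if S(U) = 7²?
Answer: I*√27917 ≈ 167.08*I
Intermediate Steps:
S(U) = 49
√(S(75 - 38) - 27966) = √(49 - 27966) = √(-27917) = I*√27917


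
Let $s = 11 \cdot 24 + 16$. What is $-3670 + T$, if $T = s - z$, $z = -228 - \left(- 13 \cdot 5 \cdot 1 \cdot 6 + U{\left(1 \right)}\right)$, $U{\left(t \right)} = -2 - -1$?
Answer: $-3553$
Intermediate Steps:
$U{\left(t \right)} = -1$ ($U{\left(t \right)} = -2 + 1 = -1$)
$z = 163$ ($z = -228 - \left(- 13 \cdot 5 \cdot 1 \cdot 6 - 1\right) = -228 - \left(- 13 \cdot 5 \cdot 6 - 1\right) = -228 - \left(\left(-13\right) 30 - 1\right) = -228 - \left(-390 - 1\right) = -228 - -391 = -228 + 391 = 163$)
$s = 280$ ($s = 264 + 16 = 280$)
$T = 117$ ($T = 280 - 163 = 117$)
$-3670 + T = -3670 + 117 = -3553$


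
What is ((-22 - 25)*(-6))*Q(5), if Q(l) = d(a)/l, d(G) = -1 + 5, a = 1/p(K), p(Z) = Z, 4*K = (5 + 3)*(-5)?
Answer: 1128/5 ≈ 225.60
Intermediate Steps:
K = -10 (K = ((5 + 3)*(-5))/4 = (8*(-5))/4 = (¼)*(-40) = -10)
a = -⅒ (a = 1/(-10) = -⅒ ≈ -0.10000)
d(G) = 4
Q(l) = 4/l
((-22 - 25)*(-6))*Q(5) = ((-22 - 25)*(-6))*(4/5) = (-47*(-6))*(4*(⅕)) = 282*(⅘) = 1128/5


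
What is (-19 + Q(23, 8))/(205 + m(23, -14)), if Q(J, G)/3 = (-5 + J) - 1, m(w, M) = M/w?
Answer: 736/4701 ≈ 0.15656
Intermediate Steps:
Q(J, G) = -18 + 3*J (Q(J, G) = 3*((-5 + J) - 1) = 3*(-6 + J) = -18 + 3*J)
(-19 + Q(23, 8))/(205 + m(23, -14)) = (-19 + (-18 + 3*23))/(205 - 14/23) = (-19 + (-18 + 69))/(205 - 14*1/23) = (-19 + 51)/(205 - 14/23) = 32/(4701/23) = 32*(23/4701) = 736/4701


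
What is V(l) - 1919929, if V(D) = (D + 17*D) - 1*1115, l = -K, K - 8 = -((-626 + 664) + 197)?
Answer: -1916958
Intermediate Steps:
K = -227 (K = 8 - ((-626 + 664) + 197) = 8 - (38 + 197) = 8 - 1*235 = 8 - 235 = -227)
l = 227 (l = -1*(-227) = 227)
V(D) = -1115 + 18*D (V(D) = 18*D - 1115 = -1115 + 18*D)
V(l) - 1919929 = (-1115 + 18*227) - 1919929 = (-1115 + 4086) - 1919929 = 2971 - 1919929 = -1916958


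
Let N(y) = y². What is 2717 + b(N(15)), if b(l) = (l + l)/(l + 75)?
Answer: 5437/2 ≈ 2718.5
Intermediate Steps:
b(l) = 2*l/(75 + l) (b(l) = (2*l)/(75 + l) = 2*l/(75 + l))
2717 + b(N(15)) = 2717 + 2*15²/(75 + 15²) = 2717 + 2*225/(75 + 225) = 2717 + 2*225/300 = 2717 + 2*225*(1/300) = 2717 + 3/2 = 5437/2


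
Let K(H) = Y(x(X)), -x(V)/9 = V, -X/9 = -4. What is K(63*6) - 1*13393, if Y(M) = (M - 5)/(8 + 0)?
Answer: -107473/8 ≈ -13434.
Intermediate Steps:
X = 36 (X = -9*(-4) = 36)
x(V) = -9*V
Y(M) = -5/8 + M/8 (Y(M) = (-5 + M)/8 = (-5 + M)*(⅛) = -5/8 + M/8)
K(H) = -329/8 (K(H) = -5/8 + (-9*36)/8 = -5/8 + (⅛)*(-324) = -5/8 - 81/2 = -329/8)
K(63*6) - 1*13393 = -329/8 - 1*13393 = -329/8 - 13393 = -107473/8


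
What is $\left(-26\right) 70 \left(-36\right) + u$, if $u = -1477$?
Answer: $64043$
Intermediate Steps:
$\left(-26\right) 70 \left(-36\right) + u = \left(-26\right) 70 \left(-36\right) - 1477 = \left(-1820\right) \left(-36\right) - 1477 = 65520 - 1477 = 64043$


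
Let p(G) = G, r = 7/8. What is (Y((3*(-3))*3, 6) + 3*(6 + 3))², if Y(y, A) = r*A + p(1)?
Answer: 17689/16 ≈ 1105.6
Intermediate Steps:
r = 7/8 (r = 7*(⅛) = 7/8 ≈ 0.87500)
Y(y, A) = 1 + 7*A/8 (Y(y, A) = 7*A/8 + 1 = 1 + 7*A/8)
(Y((3*(-3))*3, 6) + 3*(6 + 3))² = ((1 + (7/8)*6) + 3*(6 + 3))² = ((1 + 21/4) + 3*9)² = (25/4 + 27)² = (133/4)² = 17689/16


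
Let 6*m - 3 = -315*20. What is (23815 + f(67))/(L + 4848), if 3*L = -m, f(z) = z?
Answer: 143292/31187 ≈ 4.5946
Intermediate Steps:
m = -2099/2 (m = ½ + (-315*20)/6 = ½ + (⅙)*(-6300) = ½ - 1050 = -2099/2 ≈ -1049.5)
L = 2099/6 (L = (-1*(-2099/2))/3 = (⅓)*(2099/2) = 2099/6 ≈ 349.83)
(23815 + f(67))/(L + 4848) = (23815 + 67)/(2099/6 + 4848) = 23882/(31187/6) = 23882*(6/31187) = 143292/31187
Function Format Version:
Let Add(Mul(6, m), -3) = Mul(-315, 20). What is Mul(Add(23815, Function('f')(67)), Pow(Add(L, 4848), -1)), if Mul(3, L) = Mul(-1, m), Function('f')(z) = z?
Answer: Rational(143292, 31187) ≈ 4.5946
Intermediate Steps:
m = Rational(-2099, 2) (m = Add(Rational(1, 2), Mul(Rational(1, 6), Mul(-315, 20))) = Add(Rational(1, 2), Mul(Rational(1, 6), -6300)) = Add(Rational(1, 2), -1050) = Rational(-2099, 2) ≈ -1049.5)
L = Rational(2099, 6) (L = Mul(Rational(1, 3), Mul(-1, Rational(-2099, 2))) = Mul(Rational(1, 3), Rational(2099, 2)) = Rational(2099, 6) ≈ 349.83)
Mul(Add(23815, Function('f')(67)), Pow(Add(L, 4848), -1)) = Mul(Add(23815, 67), Pow(Add(Rational(2099, 6), 4848), -1)) = Mul(23882, Pow(Rational(31187, 6), -1)) = Mul(23882, Rational(6, 31187)) = Rational(143292, 31187)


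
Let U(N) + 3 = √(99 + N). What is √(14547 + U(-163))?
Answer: 2*√(3636 + 2*I) ≈ 120.6 + 0.033168*I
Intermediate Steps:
U(N) = -3 + √(99 + N)
√(14547 + U(-163)) = √(14547 + (-3 + √(99 - 163))) = √(14547 + (-3 + √(-64))) = √(14547 + (-3 + 8*I)) = √(14544 + 8*I)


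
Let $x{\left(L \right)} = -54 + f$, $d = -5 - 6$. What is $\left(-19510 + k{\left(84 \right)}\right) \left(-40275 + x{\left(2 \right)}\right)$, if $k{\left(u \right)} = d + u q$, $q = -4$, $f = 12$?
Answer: $800574669$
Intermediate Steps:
$d = -11$ ($d = -5 - 6 = -11$)
$x{\left(L \right)} = -42$ ($x{\left(L \right)} = -54 + 12 = -42$)
$k{\left(u \right)} = -11 - 4 u$ ($k{\left(u \right)} = -11 + u \left(-4\right) = -11 - 4 u$)
$\left(-19510 + k{\left(84 \right)}\right) \left(-40275 + x{\left(2 \right)}\right) = \left(-19510 - 347\right) \left(-40275 - 42\right) = \left(-19510 - 347\right) \left(-40317\right) = \left(-19857\right) \left(-40317\right) = 800574669$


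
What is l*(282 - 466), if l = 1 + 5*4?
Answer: -3864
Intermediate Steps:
l = 21 (l = 1 + 20 = 21)
l*(282 - 466) = 21*(282 - 466) = 21*(-184) = -3864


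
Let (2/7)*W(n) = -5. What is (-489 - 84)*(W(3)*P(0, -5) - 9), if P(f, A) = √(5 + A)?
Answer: 5157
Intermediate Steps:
W(n) = -35/2 (W(n) = (7/2)*(-5) = -35/2)
(-489 - 84)*(W(3)*P(0, -5) - 9) = (-489 - 84)*(-35*√(5 - 5)/2 - 9) = -573*(-35*√0/2 - 9) = -573*(-35/2*0 - 9) = -573*(0 - 9) = -573*(-9) = 5157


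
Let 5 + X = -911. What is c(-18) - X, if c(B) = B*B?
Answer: 1240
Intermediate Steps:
c(B) = B²
X = -916 (X = -5 - 911 = -916)
c(-18) - X = (-18)² - 1*(-916) = 324 + 916 = 1240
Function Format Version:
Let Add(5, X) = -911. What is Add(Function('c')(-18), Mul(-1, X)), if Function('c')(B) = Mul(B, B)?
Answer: 1240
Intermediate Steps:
Function('c')(B) = Pow(B, 2)
X = -916 (X = Add(-5, -911) = -916)
Add(Function('c')(-18), Mul(-1, X)) = Add(Pow(-18, 2), Mul(-1, -916)) = Add(324, 916) = 1240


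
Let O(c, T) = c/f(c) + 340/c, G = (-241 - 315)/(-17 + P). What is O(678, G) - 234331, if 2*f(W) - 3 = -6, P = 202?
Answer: -79591267/339 ≈ -2.3478e+5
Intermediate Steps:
f(W) = -3/2 (f(W) = 3/2 + (1/2)*(-6) = 3/2 - 3 = -3/2)
G = -556/185 (G = (-241 - 315)/(-17 + 202) = -556/185 ≈ -3.0054)
O(c, T) = 340/c - 2*c/3 (O(c, T) = c/(-3/2) + 340/c = c*(-2/3) + 340/c = -2*c/3 + 340/c = 340/c - 2*c/3)
O(678, G) - 234331 = (340/678 - 2/3*678) - 234331 = (340*(1/678) - 452) - 234331 = (170/339 - 452) - 234331 = -153058/339 - 234331 = -79591267/339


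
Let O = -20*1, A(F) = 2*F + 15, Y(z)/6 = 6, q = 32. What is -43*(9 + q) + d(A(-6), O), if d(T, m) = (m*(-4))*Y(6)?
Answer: 1117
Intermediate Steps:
Y(z) = 36 (Y(z) = 6*6 = 36)
A(F) = 15 + 2*F
O = -20
d(T, m) = -144*m (d(T, m) = (m*(-4))*36 = -4*m*36 = -144*m)
-43*(9 + q) + d(A(-6), O) = -43*(9 + 32) - 144*(-20) = -43*41 + 2880 = -1763 + 2880 = 1117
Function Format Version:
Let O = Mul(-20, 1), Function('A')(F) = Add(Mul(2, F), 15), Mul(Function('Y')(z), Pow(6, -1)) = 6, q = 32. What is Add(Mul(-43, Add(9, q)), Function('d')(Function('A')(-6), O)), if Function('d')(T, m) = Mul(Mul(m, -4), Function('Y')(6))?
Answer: 1117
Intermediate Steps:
Function('Y')(z) = 36 (Function('Y')(z) = Mul(6, 6) = 36)
Function('A')(F) = Add(15, Mul(2, F))
O = -20
Function('d')(T, m) = Mul(-144, m) (Function('d')(T, m) = Mul(Mul(m, -4), 36) = Mul(Mul(-4, m), 36) = Mul(-144, m))
Add(Mul(-43, Add(9, q)), Function('d')(Function('A')(-6), O)) = Add(Mul(-43, Add(9, 32)), Mul(-144, -20)) = Add(Mul(-43, 41), 2880) = Add(-1763, 2880) = 1117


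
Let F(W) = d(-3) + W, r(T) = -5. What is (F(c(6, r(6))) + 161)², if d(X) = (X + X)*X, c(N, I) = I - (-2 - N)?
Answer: 33124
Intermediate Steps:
c(N, I) = 2 + I + N (c(N, I) = I + (2 + N) = 2 + I + N)
d(X) = 2*X² (d(X) = (2*X)*X = 2*X²)
F(W) = 18 + W (F(W) = 2*(-3)² + W = 2*9 + W = 18 + W)
(F(c(6, r(6))) + 161)² = ((18 + (2 - 5 + 6)) + 161)² = ((18 + 3) + 161)² = (21 + 161)² = 182² = 33124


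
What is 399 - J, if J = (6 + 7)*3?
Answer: 360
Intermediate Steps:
J = 39 (J = 13*3 = 39)
399 - J = 399 - 1*39 = 399 - 39 = 360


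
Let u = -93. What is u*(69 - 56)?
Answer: -1209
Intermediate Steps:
u*(69 - 56) = -93*(69 - 56) = -93*13 = -1209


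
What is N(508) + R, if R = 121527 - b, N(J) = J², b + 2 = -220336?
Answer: 599929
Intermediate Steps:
b = -220338 (b = -2 - 220336 = -220338)
R = 341865 (R = 121527 - 1*(-220338) = 121527 + 220338 = 341865)
N(508) + R = 508² + 341865 = 258064 + 341865 = 599929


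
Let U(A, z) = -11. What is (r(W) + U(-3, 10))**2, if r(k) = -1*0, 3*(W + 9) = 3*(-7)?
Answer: 121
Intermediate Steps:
W = -16 (W = -9 + (3*(-7))/3 = -9 + (1/3)*(-21) = -9 - 7 = -16)
r(k) = 0
(r(W) + U(-3, 10))**2 = (0 - 11)**2 = (-11)**2 = 121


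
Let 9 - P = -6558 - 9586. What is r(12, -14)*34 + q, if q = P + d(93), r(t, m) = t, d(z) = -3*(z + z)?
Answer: 16003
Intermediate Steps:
d(z) = -6*z
P = 16153 (P = 9 - (-6558 - 9586) = 9 - 1*(-16144) = 9 + 16144 = 16153)
q = 15595 (q = 16153 - 6*93 = 16153 - 558 = 15595)
r(12, -14)*34 + q = 12*34 + 15595 = 408 + 15595 = 16003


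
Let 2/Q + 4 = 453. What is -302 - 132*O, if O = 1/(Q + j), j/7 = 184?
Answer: -7941368/26287 ≈ -302.10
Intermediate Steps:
Q = 2/449 (Q = 2/(-4 + 453) = 2/449 ≈ 0.0044543)
j = 1288 (j = 7*184 = 1288)
O = 449/578314 (O = 1/(2/449 + 1288) = 1/(578314/449) = 449/578314 ≈ 0.00077640)
-302 - 132*O = -302 - 132*449/578314 = -302 - 2694/26287 = -7941368/26287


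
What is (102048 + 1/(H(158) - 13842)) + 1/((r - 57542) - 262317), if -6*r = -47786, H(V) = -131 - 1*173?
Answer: 675363147035675/6618092932 ≈ 1.0205e+5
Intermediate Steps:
H(V) = -304 (H(V) = -131 - 173 = -304)
r = 23893/3 (r = -1/6*(-47786) = 23893/3 ≈ 7964.3)
(102048 + 1/(H(158) - 13842)) + 1/((r - 57542) - 262317) = (102048 + 1/(-304 - 13842)) + 1/((23893/3 - 57542) - 262317) = (102048 + 1/(-14146)) + 1/(-148733/3 - 262317) = (102048 - 1/14146) + 1/(-935684/3) = 1443571007/14146 - 3/935684 = 675363147035675/6618092932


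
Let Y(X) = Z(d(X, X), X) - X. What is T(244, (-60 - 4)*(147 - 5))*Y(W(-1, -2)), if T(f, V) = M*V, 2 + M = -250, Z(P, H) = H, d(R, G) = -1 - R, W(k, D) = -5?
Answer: 0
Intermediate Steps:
M = -252 (M = -2 - 250 = -252)
Y(X) = 0 (Y(X) = X - X = 0)
T(f, V) = -252*V
T(244, (-60 - 4)*(147 - 5))*Y(W(-1, -2)) = -252*(-60 - 4)*(147 - 5)*0 = -(-16128)*142*0 = -252*(-9088)*0 = 2290176*0 = 0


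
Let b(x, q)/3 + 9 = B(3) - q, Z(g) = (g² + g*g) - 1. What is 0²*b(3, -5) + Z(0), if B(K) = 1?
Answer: -1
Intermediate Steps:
Z(g) = -1 + 2*g² (Z(g) = (g² + g²) - 1 = 2*g² - 1 = -1 + 2*g²)
b(x, q) = -24 - 3*q (b(x, q) = -27 + 3*(1 - q) = -27 + (3 - 3*q) = -24 - 3*q)
0²*b(3, -5) + Z(0) = 0²*(-24 - 3*(-5)) + (-1 + 2*0²) = 0*(-24 + 15) + (-1 + 2*0) = 0*(-9) + (-1 + 0) = 0 - 1 = -1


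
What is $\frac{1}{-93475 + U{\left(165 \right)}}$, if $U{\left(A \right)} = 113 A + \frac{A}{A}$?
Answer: $- \frac{1}{74829} \approx -1.3364 \cdot 10^{-5}$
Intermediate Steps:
$U{\left(A \right)} = 1 + 113 A$ ($U{\left(A \right)} = 113 A + 1 = 1 + 113 A$)
$\frac{1}{-93475 + U{\left(165 \right)}} = \frac{1}{-93475 + \left(1 + 113 \cdot 165\right)} = \frac{1}{-93475 + \left(1 + 18645\right)} = \frac{1}{-93475 + 18646} = \frac{1}{-74829} = - \frac{1}{74829}$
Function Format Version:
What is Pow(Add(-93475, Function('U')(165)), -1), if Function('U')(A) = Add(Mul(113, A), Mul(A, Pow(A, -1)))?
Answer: Rational(-1, 74829) ≈ -1.3364e-5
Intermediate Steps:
Function('U')(A) = Add(1, Mul(113, A)) (Function('U')(A) = Add(Mul(113, A), 1) = Add(1, Mul(113, A)))
Pow(Add(-93475, Function('U')(165)), -1) = Pow(Add(-93475, Add(1, Mul(113, 165))), -1) = Pow(Add(-93475, Add(1, 18645)), -1) = Pow(Add(-93475, 18646), -1) = Pow(-74829, -1) = Rational(-1, 74829)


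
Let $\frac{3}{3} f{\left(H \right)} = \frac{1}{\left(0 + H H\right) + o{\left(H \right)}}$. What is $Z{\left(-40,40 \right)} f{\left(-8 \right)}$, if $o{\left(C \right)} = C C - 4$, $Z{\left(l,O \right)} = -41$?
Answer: $- \frac{41}{124} \approx -0.33065$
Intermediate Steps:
$o{\left(C \right)} = -4 + C^{2}$ ($o{\left(C \right)} = C^{2} - 4 = -4 + C^{2}$)
$f{\left(H \right)} = \frac{1}{-4 + 2 H^{2}}$ ($f{\left(H \right)} = \frac{1}{\left(0 + H H\right) + \left(-4 + H^{2}\right)} = \frac{1}{\left(0 + H^{2}\right) + \left(-4 + H^{2}\right)} = \frac{1}{H^{2} + \left(-4 + H^{2}\right)} = \frac{1}{-4 + 2 H^{2}}$)
$Z{\left(-40,40 \right)} f{\left(-8 \right)} = - 41 \frac{1}{2 \left(-2 + \left(-8\right)^{2}\right)} = - 41 \frac{1}{2 \left(-2 + 64\right)} = - 41 \frac{1}{2 \cdot 62} = - 41 \cdot \frac{1}{2} \cdot \frac{1}{62} = \left(-41\right) \frac{1}{124} = - \frac{41}{124}$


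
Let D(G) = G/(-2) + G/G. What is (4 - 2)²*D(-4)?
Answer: 12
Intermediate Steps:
D(G) = 1 - G/2 (D(G) = G*(-½) + 1 = -G/2 + 1 = 1 - G/2)
(4 - 2)²*D(-4) = (4 - 2)²*(1 - ½*(-4)) = 2²*(1 + 2) = 4*3 = 12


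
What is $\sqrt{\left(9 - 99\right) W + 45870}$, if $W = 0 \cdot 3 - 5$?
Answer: $4 \sqrt{2895} \approx 215.22$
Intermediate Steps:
$W = -5$ ($W = 0 - 5 = -5$)
$\sqrt{\left(9 - 99\right) W + 45870} = \sqrt{\left(9 - 99\right) \left(-5\right) + 45870} = \sqrt{\left(-90\right) \left(-5\right) + 45870} = \sqrt{450 + 45870} = \sqrt{46320} = 4 \sqrt{2895}$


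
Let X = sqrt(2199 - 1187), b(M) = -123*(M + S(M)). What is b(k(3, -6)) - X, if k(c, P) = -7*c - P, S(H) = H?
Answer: 3690 - 2*sqrt(253) ≈ 3658.2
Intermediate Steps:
k(c, P) = -P - 7*c
b(M) = -246*M (b(M) = -123*(M + M) = -246*M)
X = 2*sqrt(253) (X = sqrt(1012) = 2*sqrt(253) ≈ 31.812)
b(k(3, -6)) - X = -246*(-1*(-6) - 7*3) - 2*sqrt(253) = -246*(6 - 21) - 2*sqrt(253) = -246*(-15) - 2*sqrt(253) = 3690 - 2*sqrt(253)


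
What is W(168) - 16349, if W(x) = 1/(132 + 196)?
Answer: -5362471/328 ≈ -16349.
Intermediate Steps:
W(x) = 1/328
W(168) - 16349 = 1/328 - 16349 = -5362471/328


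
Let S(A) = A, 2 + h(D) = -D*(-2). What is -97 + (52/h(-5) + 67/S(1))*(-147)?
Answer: -9309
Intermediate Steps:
h(D) = -2 + 2*D (h(D) = -2 - D*(-2) = -2 + 2*D)
-97 + (52/h(-5) + 67/S(1))*(-147) = -97 + (52/(-2 + 2*(-5)) + 67/1)*(-147) = -97 + (52/(-2 - 10) + 67*1)*(-147) = -97 + (52/(-12) + 67)*(-147) = -97 + (52*(-1/12) + 67)*(-147) = -97 + (-13/3 + 67)*(-147) = -97 + (188/3)*(-147) = -97 - 9212 = -9309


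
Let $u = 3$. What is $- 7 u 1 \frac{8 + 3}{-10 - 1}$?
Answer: $21$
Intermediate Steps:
$- 7 u 1 \frac{8 + 3}{-10 - 1} = - 7 \cdot 3 \cdot 1 \frac{8 + 3}{-10 - 1} = \left(-7\right) 3 \frac{11}{-11} = - 21 \cdot 11 \left(- \frac{1}{11}\right) = \left(-21\right) \left(-1\right) = 21$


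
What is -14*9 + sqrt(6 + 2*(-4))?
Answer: -126 + I*sqrt(2) ≈ -126.0 + 1.4142*I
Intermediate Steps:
-14*9 + sqrt(6 + 2*(-4)) = -126 + sqrt(6 - 8) = -126 + sqrt(-2) = -126 + I*sqrt(2)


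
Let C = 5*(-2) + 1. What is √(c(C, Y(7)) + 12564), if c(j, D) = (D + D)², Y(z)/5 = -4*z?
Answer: 2*√22741 ≈ 301.60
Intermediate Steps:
C = -9 (C = -10 + 1 = -9)
Y(z) = -20*z (Y(z) = 5*(-4*z) = -20*z)
c(j, D) = 4*D² (c(j, D) = (2*D)² = 4*D²)
√(c(C, Y(7)) + 12564) = √(4*(-20*7)² + 12564) = √(4*(-140)² + 12564) = √(4*19600 + 12564) = √(78400 + 12564) = √90964 = 2*√22741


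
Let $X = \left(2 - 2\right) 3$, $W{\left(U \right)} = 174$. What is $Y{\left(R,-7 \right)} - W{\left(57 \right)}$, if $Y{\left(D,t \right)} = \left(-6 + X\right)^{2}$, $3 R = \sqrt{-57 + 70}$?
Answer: $-138$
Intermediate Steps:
$X = 0$ ($X = 0 \cdot 3 = 0$)
$R = \frac{\sqrt{13}}{3}$ ($R = \frac{\sqrt{-57 + 70}}{3} = \frac{\sqrt{13}}{3} \approx 1.2019$)
$Y{\left(D,t \right)} = 36$ ($Y{\left(D,t \right)} = \left(-6 + 0\right)^{2} = \left(-6\right)^{2} = 36$)
$Y{\left(R,-7 \right)} - W{\left(57 \right)} = 36 - 174 = -138$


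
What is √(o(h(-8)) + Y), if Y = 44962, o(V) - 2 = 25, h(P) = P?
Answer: √44989 ≈ 212.11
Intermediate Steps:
o(V) = 27 (o(V) = 2 + 25 = 27)
√(o(h(-8)) + Y) = √(27 + 44962) = √44989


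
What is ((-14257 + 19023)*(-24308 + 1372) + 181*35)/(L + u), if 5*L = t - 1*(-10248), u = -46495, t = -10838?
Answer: 109306641/46613 ≈ 2345.0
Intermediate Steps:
L = -118 (L = (-10838 - 1*(-10248))/5 = (-10838 + 10248)/5 = (1/5)*(-590) = -118)
((-14257 + 19023)*(-24308 + 1372) + 181*35)/(L + u) = ((-14257 + 19023)*(-24308 + 1372) + 181*35)/(-118 - 46495) = (4766*(-22936) + 6335)/(-46613) = (-109312976 + 6335)*(-1/46613) = -109306641*(-1/46613) = 109306641/46613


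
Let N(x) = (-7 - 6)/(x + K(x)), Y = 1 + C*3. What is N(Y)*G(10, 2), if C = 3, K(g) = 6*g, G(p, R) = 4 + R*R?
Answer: -52/35 ≈ -1.4857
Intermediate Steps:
G(p, R) = 4 + R**2
Y = 10 (Y = 1 + 3*3 = 1 + 9 = 10)
N(x) = -13/(7*x) (N(x) = (-7 - 6)/(x + 6*x) = -13*1/(7*x) = -13/(7*x))
N(Y)*G(10, 2) = (-13/7/10)*(4 + 2**2) = (-13/7*1/10)*(4 + 4) = -13/70*8 = -52/35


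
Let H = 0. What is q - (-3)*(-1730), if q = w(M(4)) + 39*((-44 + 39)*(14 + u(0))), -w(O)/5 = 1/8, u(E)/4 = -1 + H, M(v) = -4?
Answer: -57125/8 ≈ -7140.6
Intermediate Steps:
u(E) = -4 (u(E) = 4*(-1 + 0) = 4*(-1) = -4)
w(O) = -5/8
q = -15605/8 (q = -5/8 + 39*((-44 + 39)*(14 - 4)) = -5/8 + 39*(-5*10) = -5/8 + 39*(-50) = -5/8 - 1950 = -15605/8 ≈ -1950.6)
q - (-3)*(-1730) = -15605/8 - (-3)*(-1730) = -15605/8 - 1*5190 = -15605/8 - 5190 = -57125/8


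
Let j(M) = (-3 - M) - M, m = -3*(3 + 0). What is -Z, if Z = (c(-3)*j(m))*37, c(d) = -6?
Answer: 3330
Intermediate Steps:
m = -9 (m = -3*3 = -9)
j(M) = -3 - 2*M
Z = -3330 (Z = -6*(-3 - 2*(-9))*37 = -6*(-3 + 18)*37 = -6*15*37 = -90*37 = -3330)
-Z = -1*(-3330) = 3330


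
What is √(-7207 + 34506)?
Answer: √27299 ≈ 165.22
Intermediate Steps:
√(-7207 + 34506) = √27299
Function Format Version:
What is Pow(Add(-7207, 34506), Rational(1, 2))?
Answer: Pow(27299, Rational(1, 2)) ≈ 165.22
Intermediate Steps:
Pow(Add(-7207, 34506), Rational(1, 2)) = Pow(27299, Rational(1, 2))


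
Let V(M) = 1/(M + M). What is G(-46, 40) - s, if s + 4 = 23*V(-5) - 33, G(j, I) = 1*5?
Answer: 443/10 ≈ 44.300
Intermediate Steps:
V(M) = 1/(2*M)
G(j, I) = 5
s = -393/10 (s = -4 + (23*((1/2)/(-5)) - 33) = -4 + (23*((1/2)*(-1/5)) - 33) = -4 + (23*(-1/10) - 33) = -4 + (-23/10 - 33) = -4 - 353/10 = -393/10 ≈ -39.300)
G(-46, 40) - s = 5 - 1*(-393/10) = 5 + 393/10 = 443/10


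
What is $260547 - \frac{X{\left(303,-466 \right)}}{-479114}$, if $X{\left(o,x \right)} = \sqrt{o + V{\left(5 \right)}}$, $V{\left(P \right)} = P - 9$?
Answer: $260547 + \frac{\sqrt{299}}{479114} \approx 2.6055 \cdot 10^{5}$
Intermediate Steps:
$V{\left(P \right)} = -9 + P$ ($V{\left(P \right)} = P - 9 = -9 + P$)
$X{\left(o,x \right)} = \sqrt{-4 + o}$ ($X{\left(o,x \right)} = \sqrt{o + \left(-9 + 5\right)} = \sqrt{o - 4} = \sqrt{-4 + o}$)
$260547 - \frac{X{\left(303,-466 \right)}}{-479114} = 260547 - \frac{\sqrt{-4 + 303}}{-479114} = 260547 - \sqrt{299} \left(- \frac{1}{479114}\right) = 260547 - - \frac{\sqrt{299}}{479114} = 260547 + \frac{\sqrt{299}}{479114}$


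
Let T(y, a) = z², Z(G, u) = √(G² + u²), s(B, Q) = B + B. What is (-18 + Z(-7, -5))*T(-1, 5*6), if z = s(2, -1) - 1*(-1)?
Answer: -450 + 25*√74 ≈ -234.94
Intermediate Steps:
s(B, Q) = 2*B
z = 5 (z = 2*2 - 1*(-1) = 4 + 1 = 5)
T(y, a) = 25 (T(y, a) = 5² = 25)
(-18 + Z(-7, -5))*T(-1, 5*6) = (-18 + √((-7)² + (-5)²))*25 = (-18 + √(49 + 25))*25 = (-18 + √74)*25 = -450 + 25*√74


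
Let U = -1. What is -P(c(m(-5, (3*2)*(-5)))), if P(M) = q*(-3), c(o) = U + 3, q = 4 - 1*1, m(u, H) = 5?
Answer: 9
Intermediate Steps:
q = 3 (q = 4 - 1 = 3)
c(o) = 2 (c(o) = -1 + 3 = 2)
P(M) = -9 (P(M) = 3*(-3) = -9)
-P(c(m(-5, (3*2)*(-5)))) = -1*(-9) = 9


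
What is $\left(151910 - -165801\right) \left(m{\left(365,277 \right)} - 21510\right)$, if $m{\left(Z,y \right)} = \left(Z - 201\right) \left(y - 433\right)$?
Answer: $-14962281834$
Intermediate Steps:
$m{\left(Z,y \right)} = \left(-433 + y\right) \left(-201 + Z\right)$ ($m{\left(Z,y \right)} = \left(-201 + Z\right) \left(-433 + y\right) = \left(-433 + y\right) \left(-201 + Z\right)$)
$\left(151910 - -165801\right) \left(m{\left(365,277 \right)} - 21510\right) = \left(151910 - -165801\right) \left(\left(87033 - 158045 - 55677 + 365 \cdot 277\right) - 21510\right) = \left(151910 + \left(-72108 + 237909\right)\right) \left(\left(87033 - 158045 - 55677 + 101105\right) - 21510\right) = \left(151910 + 165801\right) \left(-25584 - 21510\right) = 317711 \left(-47094\right) = -14962281834$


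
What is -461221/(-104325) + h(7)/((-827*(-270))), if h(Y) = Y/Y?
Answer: 6865742761/1552981950 ≈ 4.4210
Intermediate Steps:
h(Y) = 1
-461221/(-104325) + h(7)/((-827*(-270))) = -461221/(-104325) + 1/(-827*(-270)) = -461221*(-1/104325) + 1/223290 = 461221/104325 + 1*(1/223290) = 461221/104325 + 1/223290 = 6865742761/1552981950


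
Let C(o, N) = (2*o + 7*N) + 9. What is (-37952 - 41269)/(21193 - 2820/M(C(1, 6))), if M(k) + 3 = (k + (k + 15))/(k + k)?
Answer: -15606537/4473941 ≈ -3.4883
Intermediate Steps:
C(o, N) = 9 + 2*o + 7*N
M(k) = -3 + (15 + 2*k)/(2*k) (M(k) = -3 + (k + (k + 15))/(k + k) = -3 + (k + (15 + k))/((2*k)) = -3 + (15 + 2*k)*(1/(2*k)) = -3 + (15 + 2*k)/(2*k))
(-37952 - 41269)/(21193 - 2820/M(C(1, 6))) = (-37952 - 41269)/(21193 - 2820/(-2 + 15/(2*(9 + 2*1 + 7*6)))) = -79221/(21193 - 2820/(-2 + 15/(2*(9 + 2 + 42)))) = -79221/(21193 - 2820/(-2 + (15/2)/53)) = -79221/(21193 - 2820/(-2 + (15/2)*(1/53))) = -79221/(21193 - 2820/(-2 + 15/106)) = -79221/(21193 - 2820/(-197/106)) = -79221/(21193 - 2820*(-106/197)) = -79221/(21193 + 298920/197) = -79221/4473941/197 = -79221*197/4473941 = -15606537/4473941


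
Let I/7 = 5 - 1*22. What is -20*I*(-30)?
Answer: -71400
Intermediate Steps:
I = -119 (I = 7*(5 - 1*22) = 7*(5 - 22) = 7*(-17) = -119)
-20*I*(-30) = -20*(-119)*(-30) = 2380*(-30) = -71400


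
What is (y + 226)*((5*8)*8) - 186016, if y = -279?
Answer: -202976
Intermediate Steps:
(y + 226)*((5*8)*8) - 186016 = (-279 + 226)*((5*8)*8) - 186016 = -2120*8 - 186016 = -53*320 - 186016 = -16960 - 186016 = -202976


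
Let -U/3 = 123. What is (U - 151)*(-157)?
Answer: 81640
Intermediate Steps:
U = -369 (U = -3*123 = -369)
(U - 151)*(-157) = (-369 - 151)*(-157) = -520*(-157) = 81640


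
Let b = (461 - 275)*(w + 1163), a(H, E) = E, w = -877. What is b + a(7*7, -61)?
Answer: 53135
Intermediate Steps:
b = 53196 (b = (461 - 275)*(-877 + 1163) = 186*286 = 53196)
b + a(7*7, -61) = 53196 - 61 = 53135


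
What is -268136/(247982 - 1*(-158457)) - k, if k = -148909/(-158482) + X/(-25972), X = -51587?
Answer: -24786977982451/6912980719468 ≈ -3.5856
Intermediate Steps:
k = 6021537741/2058047252 (k = -148909/(-158482) - 51587/(-25972) = -148909*(-1/158482) - 51587*(-1/25972) = 148909/158482 + 51587/25972 = 6021537741/2058047252 ≈ 2.9258)
-268136/(247982 - 1*(-158457)) - k = -268136/(247982 - 1*(-158457)) - 1*6021537741/2058047252 = -268136/(247982 + 158457) - 6021537741/2058047252 = -268136/406439 - 6021537741/2058047252 = -268136*1/406439 - 6021537741/2058047252 = -2216/3359 - 6021537741/2058047252 = -24786977982451/6912980719468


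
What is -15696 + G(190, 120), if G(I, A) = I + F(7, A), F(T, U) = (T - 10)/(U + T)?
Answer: -1969265/127 ≈ -15506.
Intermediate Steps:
F(T, U) = (-10 + T)/(T + U)
G(I, A) = I - 3/(7 + A) (G(I, A) = I + (-10 + 7)/(7 + A) = I - 3/(7 + A))
-15696 + G(190, 120) = -15696 + (-3 + 190*(7 + 120))/(7 + 120) = -15696 + (-3 + 190*127)/127 = -15696 + (-3 + 24130)/127 = -15696 + (1/127)*24127 = -15696 + 24127/127 = -1969265/127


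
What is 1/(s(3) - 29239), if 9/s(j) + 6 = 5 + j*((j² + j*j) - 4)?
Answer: -41/1198790 ≈ -3.4201e-5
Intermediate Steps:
s(j) = 9/(-1 + j*(-4 + 2*j²)) (s(j) = 9/(-6 + (5 + j*((j² + j*j) - 4))) = 9/(-6 + (5 + j*((j² + j²) - 4))) = 9/(-6 + (5 + j*(2*j² - 4))) = 9/(-6 + (5 + j*(-4 + 2*j²))) = 9/(-1 + j*(-4 + 2*j²)))
1/(s(3) - 29239) = 1/(9/(-1 - 4*3 + 2*3³) - 29239) = 1/(9/(-1 - 12 + 2*27) - 29239) = 1/(9/(-1 - 12 + 54) - 29239) = 1/(9/41 - 29239) = 1/(-1198790/41) = -41/1198790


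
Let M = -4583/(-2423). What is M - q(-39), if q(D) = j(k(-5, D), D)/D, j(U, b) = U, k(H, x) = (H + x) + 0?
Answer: 72125/94497 ≈ 0.76325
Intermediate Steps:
k(H, x) = H + x
M = 4583/2423 (M = -4583*(-1/2423) = 4583/2423 ≈ 1.8915)
q(D) = (-5 + D)/D
M - q(-39) = 4583/2423 - (-5 - 39)/(-39) = 4583/2423 - (-1)*(-44)/39 = 4583/2423 - 1*44/39 = 4583/2423 - 44/39 = 72125/94497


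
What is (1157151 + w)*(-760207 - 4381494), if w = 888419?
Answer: -10517709314570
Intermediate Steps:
(1157151 + w)*(-760207 - 4381494) = (1157151 + 888419)*(-760207 - 4381494) = 2045570*(-5141701) = -10517709314570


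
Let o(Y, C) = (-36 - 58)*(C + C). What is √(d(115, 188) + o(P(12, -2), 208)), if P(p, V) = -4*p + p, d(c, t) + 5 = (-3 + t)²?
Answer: 2*I*√1221 ≈ 69.886*I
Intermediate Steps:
d(c, t) = -5 + (-3 + t)²
P(p, V) = -3*p
o(Y, C) = -188*C
√(d(115, 188) + o(P(12, -2), 208)) = √((-5 + (-3 + 188)²) - 188*208) = √((-5 + 185²) - 39104) = √((-5 + 34225) - 39104) = √(34220 - 39104) = √(-4884) = 2*I*√1221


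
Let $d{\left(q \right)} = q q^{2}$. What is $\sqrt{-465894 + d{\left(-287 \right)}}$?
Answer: $i \sqrt{24105797} \approx 4909.8 i$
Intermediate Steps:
$d{\left(q \right)} = q^{3}$
$\sqrt{-465894 + d{\left(-287 \right)}} = \sqrt{-465894 + \left(-287\right)^{3}} = \sqrt{-465894 - 23639903} = \sqrt{-24105797} = i \sqrt{24105797}$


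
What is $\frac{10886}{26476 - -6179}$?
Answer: $\frac{10886}{32655} \approx 0.33336$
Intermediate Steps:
$\frac{10886}{26476 - -6179} = \frac{10886}{26476 + 6179} = \frac{10886}{32655}$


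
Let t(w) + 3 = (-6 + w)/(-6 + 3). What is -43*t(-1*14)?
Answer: -473/3 ≈ -157.67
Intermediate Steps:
t(w) = -1 - w/3 (t(w) = -3 + (-6 + w)/(-6 + 3) = -3 + (-6 + w)/(-3) = -3 + (-6 + w)*(-⅓) = -3 + (2 - w/3) = -1 - w/3)
-43*t(-1*14) = -43*(-1 - (-1)*14/3) = -43*(-1 - ⅓*(-14)) = -43*(-1 + 14/3) = -43*11/3 = -473/3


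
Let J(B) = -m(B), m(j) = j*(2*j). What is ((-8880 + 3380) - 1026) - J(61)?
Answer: 916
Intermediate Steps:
m(j) = 2*j²
J(B) = -2*B²
((-8880 + 3380) - 1026) - J(61) = ((-8880 + 3380) - 1026) - (-2)*61² = (-5500 - 1026) - (-2)*3721 = -6526 - 1*(-7442) = -6526 + 7442 = 916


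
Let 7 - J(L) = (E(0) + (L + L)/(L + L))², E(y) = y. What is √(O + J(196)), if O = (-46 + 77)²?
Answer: √967 ≈ 31.097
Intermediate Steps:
J(L) = 6 (J(L) = 7 - (0 + (L + L)/(L + L))² = 7 - (0 + (2*L)/((2*L)))² = 7 - (0 + (2*L)*(1/(2*L)))² = 7 - (0 + 1)² = 7 - 1*1² = 7 - 1*1 = 7 - 1 = 6)
O = 961 (O = 31² = 961)
√(O + J(196)) = √(961 + 6) = √967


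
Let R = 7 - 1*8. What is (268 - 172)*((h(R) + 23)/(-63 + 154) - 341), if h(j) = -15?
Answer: -2978208/91 ≈ -32728.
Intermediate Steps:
R = -1 (R = 7 - 8 = -1)
(268 - 172)*((h(R) + 23)/(-63 + 154) - 341) = (268 - 172)*((-15 + 23)/(-63 + 154) - 341) = 96*(8/91 - 341) = 96*(-31023/91) = -2978208/91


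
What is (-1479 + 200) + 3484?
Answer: 2205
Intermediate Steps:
(-1479 + 200) + 3484 = -1279 + 3484 = 2205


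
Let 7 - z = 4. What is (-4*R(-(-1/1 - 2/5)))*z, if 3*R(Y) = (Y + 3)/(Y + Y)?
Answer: -44/7 ≈ -6.2857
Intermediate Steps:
R(Y) = (3 + Y)/(6*Y) (R(Y) = ((Y + 3)/(Y + Y))/3 = ((3 + Y)/((2*Y)))/3 = ((3 + Y)*(1/(2*Y)))/3 = ((3 + Y)/(2*Y))/3 = (3 + Y)/(6*Y))
z = 3 (z = 7 - 1*4 = 7 - 4 = 3)
(-4*R(-(-1/1 - 2/5)))*z = -2*(3 - (-1/1 - 2/5))/(3*((-(-1/1 - 2/5))))*3 = -2*(3 - (-1*1 - 2*1/5))/(3*((-(-1*1 - 2*1/5))))*3 = -2*(3 - (-1 - 2/5))/(3*((-(-1 - 2/5))))*3 = -2*(3 - 1*(-7/5))/(3*((-1*(-7/5))))*3 = -2*(3 + 7/5)/(3*7/5)*3 = -2*5*22/(3*7*5)*3 = -4*11/21*3 = -44/21*3 = -44/7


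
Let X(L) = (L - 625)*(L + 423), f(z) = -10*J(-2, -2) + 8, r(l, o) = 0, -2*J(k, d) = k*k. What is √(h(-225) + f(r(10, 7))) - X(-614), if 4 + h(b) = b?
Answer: -236649 + I*√201 ≈ -2.3665e+5 + 14.177*I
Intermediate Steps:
J(k, d) = -k²/2 (J(k, d) = -k*k/2 = -k²/2)
h(b) = -4 + b
f(z) = 28 (f(z) = -(-5)*(-2)² + 8 = -(-5)*4 + 8 = -10*(-2) + 8 = 20 + 8 = 28)
X(L) = (-625 + L)*(423 + L)
√(h(-225) + f(r(10, 7))) - X(-614) = √((-4 - 225) + 28) - (-264375 + (-614)² - 202*(-614)) = √(-229 + 28) - (-264375 + 376996 + 124028) = √(-201) - 1*236649 = I*√201 - 236649 = -236649 + I*√201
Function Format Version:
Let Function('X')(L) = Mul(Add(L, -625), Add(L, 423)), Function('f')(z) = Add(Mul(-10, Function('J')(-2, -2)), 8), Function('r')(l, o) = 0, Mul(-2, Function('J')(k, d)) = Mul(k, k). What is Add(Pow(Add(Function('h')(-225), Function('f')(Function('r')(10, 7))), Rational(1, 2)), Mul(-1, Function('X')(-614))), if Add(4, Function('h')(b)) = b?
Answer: Add(-236649, Mul(I, Pow(201, Rational(1, 2)))) ≈ Add(-2.3665e+5, Mul(14.177, I))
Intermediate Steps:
Function('J')(k, d) = Mul(Rational(-1, 2), Pow(k, 2)) (Function('J')(k, d) = Mul(Rational(-1, 2), Mul(k, k)) = Mul(Rational(-1, 2), Pow(k, 2)))
Function('h')(b) = Add(-4, b)
Function('f')(z) = 28 (Function('f')(z) = Add(Mul(-10, Mul(Rational(-1, 2), Pow(-2, 2))), 8) = Add(Mul(-10, Mul(Rational(-1, 2), 4)), 8) = Add(Mul(-10, -2), 8) = Add(20, 8) = 28)
Function('X')(L) = Mul(Add(-625, L), Add(423, L))
Add(Pow(Add(Function('h')(-225), Function('f')(Function('r')(10, 7))), Rational(1, 2)), Mul(-1, Function('X')(-614))) = Add(Pow(Add(Add(-4, -225), 28), Rational(1, 2)), Mul(-1, Add(-264375, Pow(-614, 2), Mul(-202, -614)))) = Add(Pow(Add(-229, 28), Rational(1, 2)), Mul(-1, Add(-264375, 376996, 124028))) = Add(Pow(-201, Rational(1, 2)), Mul(-1, 236649)) = Add(Mul(I, Pow(201, Rational(1, 2))), -236649) = Add(-236649, Mul(I, Pow(201, Rational(1, 2))))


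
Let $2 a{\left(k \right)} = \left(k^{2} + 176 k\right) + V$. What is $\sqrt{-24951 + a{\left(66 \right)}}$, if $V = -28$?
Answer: $i \sqrt{16979} \approx 130.3 i$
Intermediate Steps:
$a{\left(k \right)} = -14 + \frac{k^{2}}{2} + 88 k$ ($a{\left(k \right)} = \frac{\left(k^{2} + 176 k\right) - 28}{2} = \frac{-28 + k^{2} + 176 k}{2} = -14 + \frac{k^{2}}{2} + 88 k$)
$\sqrt{-24951 + a{\left(66 \right)}} = \sqrt{-24951 + \left(-14 + \frac{66^{2}}{2} + 88 \cdot 66\right)} = \sqrt{-24951 + \left(-14 + \frac{1}{2} \cdot 4356 + 5808\right)} = \sqrt{-24951 + \left(-14 + 2178 + 5808\right)} = \sqrt{-24951 + 7972} = \sqrt{-16979} = i \sqrt{16979}$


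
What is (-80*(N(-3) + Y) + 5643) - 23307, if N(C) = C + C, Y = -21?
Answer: -15504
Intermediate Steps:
N(C) = 2*C
(-80*(N(-3) + Y) + 5643) - 23307 = (-80*(2*(-3) - 21) + 5643) - 23307 = (-80*(-6 - 21) + 5643) - 23307 = (-80*(-27) + 5643) - 23307 = (2160 + 5643) - 23307 = 7803 - 23307 = -15504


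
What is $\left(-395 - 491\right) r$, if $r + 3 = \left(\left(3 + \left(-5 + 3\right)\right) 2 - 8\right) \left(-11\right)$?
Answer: $-55818$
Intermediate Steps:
$r = 63$ ($r = -3 + \left(\left(3 + \left(-5 + 3\right)\right) 2 - 8\right) \left(-11\right) = -3 + \left(\left(3 - 2\right) 2 - 8\right) \left(-11\right) = -3 + \left(1 \cdot 2 - 8\right) \left(-11\right) = -3 + \left(2 - 8\right) \left(-11\right) = -3 - -66 = -3 + 66 = 63$)
$\left(-395 - 491\right) r = \left(-395 - 491\right) 63 = \left(-886\right) 63 = -55818$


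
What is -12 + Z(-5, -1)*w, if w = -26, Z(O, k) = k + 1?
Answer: -12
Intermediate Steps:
Z(O, k) = 1 + k
-12 + Z(-5, -1)*w = -12 + (1 - 1)*(-26) = -12 + 0*(-26) = -12 + 0 = -12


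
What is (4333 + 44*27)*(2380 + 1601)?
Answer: 21979101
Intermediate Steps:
(4333 + 44*27)*(2380 + 1601) = (4333 + 1188)*3981 = 5521*3981 = 21979101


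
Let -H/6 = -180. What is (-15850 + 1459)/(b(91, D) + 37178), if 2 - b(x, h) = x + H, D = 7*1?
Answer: -1599/4001 ≈ -0.39965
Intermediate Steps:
D = 7
H = 1080 (H = -6*(-180) = 1080)
b(x, h) = -1078 - x (b(x, h) = 2 - (x + 1080) = 2 - (1080 + x) = 2 + (-1080 - x) = -1078 - x)
(-15850 + 1459)/(b(91, D) + 37178) = (-15850 + 1459)/((-1078 - 1*91) + 37178) = -14391/((-1078 - 91) + 37178) = -14391/(-1169 + 37178) = -14391/36009 = -14391*1/36009 = -1599/4001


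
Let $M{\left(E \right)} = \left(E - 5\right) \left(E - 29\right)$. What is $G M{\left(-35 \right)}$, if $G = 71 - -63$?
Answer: $343040$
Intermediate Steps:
$M{\left(E \right)} = \left(-29 + E\right) \left(-5 + E\right)$ ($M{\left(E \right)} = \left(-5 + E\right) \left(-29 + E\right) = \left(-29 + E\right) \left(-5 + E\right)$)
$G = 134$ ($G = 71 + 63 = 134$)
$G M{\left(-35 \right)} = 134 \left(145 + \left(-35\right)^{2} - -1190\right) = 134 \left(145 + 1225 + 1190\right) = 134 \cdot 2560 = 343040$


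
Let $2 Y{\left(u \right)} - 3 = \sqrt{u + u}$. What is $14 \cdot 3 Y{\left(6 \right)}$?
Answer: $63 + 42 \sqrt{3} \approx 135.75$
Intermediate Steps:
$Y{\left(u \right)} = \frac{3}{2} + \frac{\sqrt{2} \sqrt{u}}{2}$ ($Y{\left(u \right)} = \frac{3}{2} + \frac{\sqrt{u + u}}{2} = \frac{3}{2} + \frac{\sqrt{2 u}}{2} = \frac{3}{2} + \frac{\sqrt{2} \sqrt{u}}{2}$)
$14 \cdot 3 Y{\left(6 \right)} = 14 \cdot 3 \left(\frac{3}{2} + \frac{\sqrt{2} \sqrt{6}}{2}\right) = 42 \left(\frac{3}{2} + \sqrt{3}\right) = 63 + 42 \sqrt{3}$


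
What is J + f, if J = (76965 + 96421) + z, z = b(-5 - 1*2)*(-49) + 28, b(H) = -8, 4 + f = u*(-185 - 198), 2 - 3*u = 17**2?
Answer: 631327/3 ≈ 2.1044e+5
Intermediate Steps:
u = -287/3 (u = 2/3 - 1/3*17**2 = 2/3 - 1/3*289 = 2/3 - 289/3 = -287/3 ≈ -95.667)
f = 109909/3 (f = -4 - 287*(-185 - 198)/3 = -4 - 287/3*(-383) = -4 + 109921/3 = 109909/3 ≈ 36636.)
z = 420 (z = -8*(-49) + 28 = 392 + 28 = 420)
J = 173806 (J = (76965 + 96421) + 420 = 173386 + 420 = 173806)
J + f = 173806 + 109909/3 = 631327/3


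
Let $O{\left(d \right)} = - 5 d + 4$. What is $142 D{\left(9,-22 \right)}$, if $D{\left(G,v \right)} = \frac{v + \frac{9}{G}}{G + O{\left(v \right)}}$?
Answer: $- \frac{994}{41} \approx -24.244$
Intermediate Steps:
$O{\left(d \right)} = 4 - 5 d$
$D{\left(G,v \right)} = \frac{v + \frac{9}{G}}{4 + G - 5 v}$ ($D{\left(G,v \right)} = \frac{v + \frac{9}{G}}{G - \left(-4 + 5 v\right)} = \frac{v + \frac{9}{G}}{4 + G - 5 v}$)
$142 D{\left(9,-22 \right)} = 142 \frac{9 + 9 \left(-22\right)}{9 \left(4 + 9 - -110\right)} = 142 \frac{9 - 198}{9 \left(4 + 9 + 110\right)} = 142 \cdot \frac{1}{9} \cdot \frac{1}{123} \left(-189\right) = 142 \left(- \frac{7}{41}\right) = - \frac{994}{41}$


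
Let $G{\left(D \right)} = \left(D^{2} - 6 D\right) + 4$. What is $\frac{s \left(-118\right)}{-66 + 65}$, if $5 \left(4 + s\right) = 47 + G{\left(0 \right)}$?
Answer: $\frac{3658}{5} \approx 731.6$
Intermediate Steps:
$G{\left(D \right)} = 4 + D^{2} - 6 D$
$s = \frac{31}{5}$ ($s = -4 + \frac{47 + \left(4 + 0^{2} - 0\right)}{5} = -4 + \frac{47 + \left(4 + 0 + 0\right)}{5} = -4 + \frac{47 + 4}{5} = -4 + \frac{1}{5} \cdot 51 = -4 + \frac{51}{5} = \frac{31}{5} \approx 6.2$)
$\frac{s \left(-118\right)}{-66 + 65} = \frac{\frac{31}{5} \left(-118\right)}{-66 + 65} = - \frac{3658}{5 \left(-1\right)} = \left(- \frac{3658}{5}\right) \left(-1\right) = \frac{3658}{5}$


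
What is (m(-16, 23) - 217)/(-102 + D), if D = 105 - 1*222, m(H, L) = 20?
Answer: 197/219 ≈ 0.89954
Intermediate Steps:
D = -117 (D = 105 - 222 = -117)
(m(-16, 23) - 217)/(-102 + D) = (20 - 217)/(-102 - 117) = -197/(-219) = -197*(-1/219) = 197/219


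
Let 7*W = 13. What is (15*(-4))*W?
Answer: -780/7 ≈ -111.43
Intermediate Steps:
W = 13/7 (W = (⅐)*13 = 13/7 ≈ 1.8571)
(15*(-4))*W = (15*(-4))*(13/7) = -60*13/7 = -780/7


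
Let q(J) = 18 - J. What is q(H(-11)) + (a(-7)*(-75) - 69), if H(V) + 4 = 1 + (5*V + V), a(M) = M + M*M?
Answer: -3132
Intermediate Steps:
a(M) = M + M²
H(V) = -3 + 6*V (H(V) = -4 + (1 + (5*V + V)) = -4 + (1 + 6*V) = -3 + 6*V)
q(H(-11)) + (a(-7)*(-75) - 69) = (18 - (-3 + 6*(-11))) + (-7*(1 - 7)*(-75) - 69) = (18 - (-3 - 66)) + (-7*(-6)*(-75) - 69) = (18 - 1*(-69)) + (42*(-75) - 69) = (18 + 69) + (-3150 - 69) = 87 - 3219 = -3132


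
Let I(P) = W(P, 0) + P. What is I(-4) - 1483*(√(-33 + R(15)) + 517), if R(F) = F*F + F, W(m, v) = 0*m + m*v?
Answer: -766715 - 4449*√23 ≈ -7.8805e+5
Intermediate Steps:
W(m, v) = m*v (W(m, v) = 0 + m*v = m*v)
I(P) = P (I(P) = P*0 + P = 0 + P = P)
R(F) = F + F² (R(F) = F² + F = F + F²)
I(-4) - 1483*(√(-33 + R(15)) + 517) = -4 - 1483*(√(-33 + 15*(1 + 15)) + 517) = -4 - 1483*(√(-33 + 15*16) + 517) = -4 - 1483*(√(-33 + 240) + 517) = -4 - 1483*(√207 + 517) = -4 - 1483*(3*√23 + 517) = -4 - 1483*(517 + 3*√23) = -4 + (-766711 - 4449*√23) = -766715 - 4449*√23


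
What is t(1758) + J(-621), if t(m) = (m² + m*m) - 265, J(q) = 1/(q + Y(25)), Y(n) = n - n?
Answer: 3838315922/621 ≈ 6.1809e+6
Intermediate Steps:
Y(n) = 0
J(q) = 1/q (J(q) = 1/(q + 0) = 1/q)
t(m) = -265 + 2*m² (t(m) = (m² + m²) - 265 = 2*m² - 265 = -265 + 2*m²)
t(1758) + J(-621) = (-265 + 2*1758²) + 1/(-621) = (-265 + 2*3090564) - 1/621 = (-265 + 6181128) - 1/621 = 6180863 - 1/621 = 3838315922/621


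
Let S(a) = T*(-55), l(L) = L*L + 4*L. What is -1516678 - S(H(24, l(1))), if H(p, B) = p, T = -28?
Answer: -1518218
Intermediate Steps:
l(L) = L**2 + 4*L
S(a) = 1540 (S(a) = -28*(-55) = 1540)
-1516678 - S(H(24, l(1))) = -1516678 - 1*1540 = -1516678 - 1540 = -1518218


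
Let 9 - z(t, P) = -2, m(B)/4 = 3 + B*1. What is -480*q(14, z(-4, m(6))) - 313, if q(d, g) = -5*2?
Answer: 4487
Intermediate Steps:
m(B) = 12 + 4*B (m(B) = 4*(3 + B*1) = 4*(3 + B) = 12 + 4*B)
z(t, P) = 11 (z(t, P) = 9 - 1*(-2) = 9 + 2 = 11)
q(d, g) = -10
-480*q(14, z(-4, m(6))) - 313 = -480*(-10) - 313 = 4800 - 313 = 4487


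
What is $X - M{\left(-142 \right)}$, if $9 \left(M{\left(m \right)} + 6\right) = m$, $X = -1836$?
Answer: $- \frac{16328}{9} \approx -1814.2$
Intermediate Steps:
$M{\left(m \right)} = -6 + \frac{m}{9}$
$X - M{\left(-142 \right)} = -1836 - \left(-6 + \frac{1}{9} \left(-142\right)\right) = -1836 - \left(-6 - \frac{142}{9}\right) = -1836 - - \frac{196}{9} = -1836 + \frac{196}{9} = - \frac{16328}{9}$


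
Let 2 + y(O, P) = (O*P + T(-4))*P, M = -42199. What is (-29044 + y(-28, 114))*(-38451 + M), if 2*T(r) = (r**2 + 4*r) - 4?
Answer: 31708515300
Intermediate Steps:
T(r) = -2 + r**2/2 + 2*r (T(r) = ((r**2 + 4*r) - 4)/2 = (-4 + r**2 + 4*r)/2 = -2 + r**2/2 + 2*r)
y(O, P) = -2 + P*(-2 + O*P) (y(O, P) = -2 + (O*P + (-2 + (1/2)*(-4)**2 + 2*(-4)))*P = -2 + (O*P + (-2 + (1/2)*16 - 8))*P = -2 + (O*P + (-2 + 8 - 8))*P = -2 + (O*P - 2)*P = -2 + (-2 + O*P)*P = -2 + P*(-2 + O*P))
(-29044 + y(-28, 114))*(-38451 + M) = (-29044 + (-2 - 2*114 - 28*114**2))*(-38451 - 42199) = (-29044 + (-2 - 228 - 28*12996))*(-80650) = (-29044 + (-2 - 228 - 363888))*(-80650) = (-29044 - 364118)*(-80650) = -393162*(-80650) = 31708515300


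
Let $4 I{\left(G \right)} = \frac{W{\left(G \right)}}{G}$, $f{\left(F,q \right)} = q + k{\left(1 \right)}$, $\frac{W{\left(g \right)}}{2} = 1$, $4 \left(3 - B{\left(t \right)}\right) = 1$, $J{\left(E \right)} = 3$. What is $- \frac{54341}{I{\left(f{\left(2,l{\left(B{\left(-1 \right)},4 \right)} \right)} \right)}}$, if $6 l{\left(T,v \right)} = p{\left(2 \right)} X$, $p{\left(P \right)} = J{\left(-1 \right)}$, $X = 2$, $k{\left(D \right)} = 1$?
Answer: $-217364$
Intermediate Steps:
$p{\left(P \right)} = 3$
$B{\left(t \right)} = \frac{11}{4}$ ($B{\left(t \right)} = 3 - \frac{1}{4} = \frac{11}{4}$)
$W{\left(g \right)} = 2$ ($W{\left(g \right)} = 2 \cdot 1 = 2$)
$l{\left(T,v \right)} = 1$ ($l{\left(T,v \right)} = \frac{3 \cdot 2}{6} = \frac{1}{6} \cdot 6 = 1$)
$f{\left(F,q \right)} = 1 + q$ ($f{\left(F,q \right)} = q + 1 = 1 + q$)
$I{\left(G \right)} = \frac{1}{2 G}$ ($I{\left(G \right)} = \frac{2 \frac{1}{G}}{4} = \frac{1}{2 G}$)
$- \frac{54341}{I{\left(f{\left(2,l{\left(B{\left(-1 \right)},4 \right)} \right)} \right)}} = - \frac{54341}{\frac{1}{2} \frac{1}{1 + 1}} = - \frac{54341}{\frac{1}{2} \cdot \frac{1}{2}} = - 54341 \frac{1}{\frac{1}{4}} = \left(-54341\right) 4 = -217364$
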